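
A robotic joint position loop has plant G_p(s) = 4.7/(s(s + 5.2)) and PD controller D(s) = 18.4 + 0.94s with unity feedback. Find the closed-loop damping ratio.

Forward path: (18.4 + 0.94s)·4.7/(s(s+5.2)). The closed-loop characteristic equation is s² + (5.2 + 4.7·0.94)s + 4.7·18.4 = 0.
That is s² + 9.618s + 86.48 = 0, so ω_n = 9.299 rad/s and ζ = 9.618/(2·9.299) = 0.5171.

ζ = 0.517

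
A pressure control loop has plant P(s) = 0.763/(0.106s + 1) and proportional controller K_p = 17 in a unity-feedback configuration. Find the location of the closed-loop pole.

s = -131.8

Closed loop: T(s) = K_p·P/(1+K_p·P) = 12.97/(0.106s + 1 + 12.97), with pole at s = −(1 + 12.97)/0.106 = −131.8.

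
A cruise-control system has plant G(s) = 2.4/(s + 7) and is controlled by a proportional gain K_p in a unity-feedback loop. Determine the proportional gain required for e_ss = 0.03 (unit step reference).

K_p = 94.3

Steady-state error for a unit step on this type-0 loop is 1/(1 + K_p·G(0)).
G(0) = 0.3429. Require 1/(1 + K_p·0.3429) = 0.03, so 1 + 0.3429·K_p = 33.33.
K_p = (33.33 − 1)/0.3429 = 94.3.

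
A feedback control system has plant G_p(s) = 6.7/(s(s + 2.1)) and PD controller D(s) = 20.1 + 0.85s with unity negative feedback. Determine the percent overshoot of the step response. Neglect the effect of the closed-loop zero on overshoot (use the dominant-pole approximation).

32.6%

Forward path: (20.1 + 0.85s)·6.7/(s(s+2.1)). The closed-loop characteristic equation is s² + (2.1 + 6.7·0.85)s + 6.7·20.1 = 0.
That is s² + 7.795s + 134.7 = 0, so ω_n = 11.6 rad/s and ζ = 7.795/(2·11.6) = 0.3359.
%OS = 100·exp(−πζ/√(1−ζ²)) = 32.6%.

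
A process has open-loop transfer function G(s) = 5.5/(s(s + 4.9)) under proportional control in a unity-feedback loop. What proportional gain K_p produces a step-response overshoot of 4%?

K_p = 2.13

From %OS = 100·exp(−πζ/√(1−ζ²)) = 4%, ζ = −ln(0.04)/√(π²+ln²(0.04)) = 0.7156.
Characteristic equation s² + 4.9s + 5.5K_p = 0 gives ζ = 4.9/(2√(5.5K_p)).
Setting ζ = 0.7156: √(5.5K_p) = 4.9/(2·0.7156) = 3.423, so K_p = 11.72/5.5 = 2.13.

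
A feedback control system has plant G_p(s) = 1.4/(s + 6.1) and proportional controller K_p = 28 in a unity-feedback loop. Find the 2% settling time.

Closed-loop transfer function: T(s) = K_p·G_p(s)/(1 + K_p·G_p(s)) = 39.2/(s + 6.1 + 39.2) = 39.2/(s + 45.3).
Time constant τ = 1/45.3 = 0.02208 s, so the 2% settling time is about 4τ = 0.0883 s.

T_s ≈ 0.0883 s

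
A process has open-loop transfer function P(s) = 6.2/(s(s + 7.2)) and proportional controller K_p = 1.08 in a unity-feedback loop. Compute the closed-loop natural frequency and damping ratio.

ω_n = 2.59 rad/s, ζ = 1.39

With unity feedback the closed-loop characteristic equation is s² + 7.2s + 1.08·6.2 = s² + 7.2s + 6.696 = 0.
Matching s² + 2ζω_n s + ω_n²: ω_n = √6.696 = 2.588 rad/s and 2ζω_n = 7.2, so ζ = 7.2/(2·2.588) = 1.39.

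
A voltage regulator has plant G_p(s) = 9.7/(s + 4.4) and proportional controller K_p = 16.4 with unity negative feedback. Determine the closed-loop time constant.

τ = 0.00612 s

Closed-loop transfer function: T(s) = K_p·G_p(s)/(1 + K_p·G_p(s)) = 159.1/(s + 4.4 + 159.1) = 159.1/(s + 163.5).
Time constant τ = 1/163.5 = 0.00612 s.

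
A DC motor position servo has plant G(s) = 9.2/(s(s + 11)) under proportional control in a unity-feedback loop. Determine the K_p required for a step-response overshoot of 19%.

K_p = 15.1

From %OS = 100·exp(−πζ/√(1−ζ²)) = 19%, ζ = −ln(0.19)/√(π²+ln²(0.19)) = 0.4673.
Characteristic equation s² + 11s + 9.2K_p = 0 gives ζ = 11/(2√(9.2K_p)).
Setting ζ = 0.4673: √(9.2K_p) = 11/(2·0.4673) = 11.77, so K_p = 138.5/9.2 = 15.1.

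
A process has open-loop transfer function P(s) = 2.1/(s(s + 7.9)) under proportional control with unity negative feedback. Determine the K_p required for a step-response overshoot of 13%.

From %OS = 100·exp(−πζ/√(1−ζ²)) = 13%, ζ = −ln(0.13)/√(π²+ln²(0.13)) = 0.5446.
Characteristic equation s² + 7.9s + 2.1K_p = 0 gives ζ = 7.9/(2√(2.1K_p)).
Setting ζ = 0.5446: √(2.1K_p) = 7.9/(2·0.5446) = 7.252, so K_p = 52.6/2.1 = 25.

K_p = 25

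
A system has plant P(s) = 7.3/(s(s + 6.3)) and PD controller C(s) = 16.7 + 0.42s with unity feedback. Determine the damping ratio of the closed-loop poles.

ζ = 0.424

Forward path: (16.7 + 0.42s)·7.3/(s(s+6.3)). The closed-loop characteristic equation is s² + (6.3 + 7.3·0.42)s + 7.3·16.7 = 0.
That is s² + 9.366s + 121.9 = 0, so ω_n = 11.04 rad/s and ζ = 9.366/(2·11.04) = 0.4241.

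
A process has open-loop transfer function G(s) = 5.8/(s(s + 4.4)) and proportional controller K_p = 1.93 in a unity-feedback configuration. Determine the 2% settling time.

Closed-loop characteristic equation: s² + 4.4s + 11.19 = 0, so ω_n = 3.346 rad/s and ζ = 4.4/(2·3.346) = 0.6576.
2% settling time T_s ≈ 4/(ζω_n) = 4/2.2 = 1.82 s.

T_s ≈ 1.82 s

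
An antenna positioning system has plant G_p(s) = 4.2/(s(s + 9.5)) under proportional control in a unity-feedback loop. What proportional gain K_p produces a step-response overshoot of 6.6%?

From %OS = 100·exp(−πζ/√(1−ζ²)) = 6.6%, ζ = −ln(0.066)/√(π²+ln²(0.066)) = 0.6543.
Characteristic equation s² + 9.5s + 4.2K_p = 0 gives ζ = 9.5/(2√(4.2K_p)).
Setting ζ = 0.6543: √(4.2K_p) = 9.5/(2·0.6543) = 7.26, so K_p = 52.7/4.2 = 12.5.

K_p = 12.5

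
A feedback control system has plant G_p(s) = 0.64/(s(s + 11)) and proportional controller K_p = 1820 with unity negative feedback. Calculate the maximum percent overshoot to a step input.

59.9%

The closed-loop denominator s² + 11s + 1165 gives ω_n = √1165 = 34.13 and ζ = 11/(2ω_n) = 0.1612.
%OS = 100·exp(−πζ/√(1−ζ²)) = 100·exp(−π·0.1612/√0.974) = 59.9%.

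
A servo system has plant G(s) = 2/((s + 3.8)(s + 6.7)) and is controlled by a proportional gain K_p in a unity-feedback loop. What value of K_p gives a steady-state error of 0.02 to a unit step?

K_p = 624

For a type-0 loop with proportional control, e_ss = 1/(1 + K_p·G(0)).
G(0) = 0.07855. Require 1/(1 + K_p·0.07855) = 0.02, so 1 + 0.07855·K_p = 50.
K_p = (50 − 1)/0.07855 = 624.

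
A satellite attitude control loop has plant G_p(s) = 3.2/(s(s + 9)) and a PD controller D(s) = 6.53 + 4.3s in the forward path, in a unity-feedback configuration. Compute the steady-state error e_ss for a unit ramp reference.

The loop has one pole at the origin (type 1). Velocity error constant K_v = lim_{s→0} s·D(s)G_p(s) = 6.53·3.2/9 = 2.322.
Steady-state error to a unit ramp: e_ss = 1/K_v = 0.431.

0.431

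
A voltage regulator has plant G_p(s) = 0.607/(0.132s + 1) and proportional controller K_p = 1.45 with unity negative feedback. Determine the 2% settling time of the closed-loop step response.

Closed loop: T(s) = K_p·G_p/(1+K_p·G_p) = 0.8801/(0.132s + 1 + 0.8801), with pole at s = −(1 + 0.8801)/0.132 = −14.24.
τ = 1/14.24 = 0.07021 s, so 2% settling time ≈ 4τ = 0.281 s.

T_s ≈ 0.281 s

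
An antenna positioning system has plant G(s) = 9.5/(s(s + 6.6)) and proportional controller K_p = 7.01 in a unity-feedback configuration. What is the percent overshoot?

From 1 + K_pG(s) = 0: s² + 6.6s + 66.59 = 0 ⇒ ω_n = 8.161, ζ = 0.4044.
%OS = 100·exp(−πζ/√(1−ζ²)) = 100·exp(−π·0.4044/√0.8365) = 24.9%.

24.9%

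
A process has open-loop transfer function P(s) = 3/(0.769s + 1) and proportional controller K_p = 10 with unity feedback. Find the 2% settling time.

T_s ≈ 0.0992 s

Closed loop: T(s) = K_p·P/(1+K_p·P) = 30/(0.769s + 1 + 30), with pole at s = −(1 + 30)/0.769 = −40.31.
τ = 1/40.31 = 0.02481 s, so 2% settling time ≈ 4τ = 0.0992 s.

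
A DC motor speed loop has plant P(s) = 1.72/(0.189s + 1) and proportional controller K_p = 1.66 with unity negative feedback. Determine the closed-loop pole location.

s = -20.4

Closed loop: T(s) = K_p·P/(1+K_p·P) = 2.855/(0.189s + 1 + 2.855), with pole at s = −(1 + 2.855)/0.189 = −20.4.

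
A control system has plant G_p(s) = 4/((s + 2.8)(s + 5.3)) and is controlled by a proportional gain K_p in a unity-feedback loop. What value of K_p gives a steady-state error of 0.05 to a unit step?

Steady-state error for a unit step on this type-0 loop is 1/(1 + K_p·G_p(0)).
G_p(0) = 0.2695. Require 1/(1 + K_p·0.2695) = 0.05, so 1 + 0.2695·K_p = 20.
K_p = (20 − 1)/0.2695 = 70.5.

K_p = 70.5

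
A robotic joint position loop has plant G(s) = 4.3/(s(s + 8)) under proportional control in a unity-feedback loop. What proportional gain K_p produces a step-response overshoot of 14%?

K_p = 13.2

From %OS = 100·exp(−πζ/√(1−ζ²)) = 14%, ζ = −ln(0.14)/√(π²+ln²(0.14)) = 0.5305.
Characteristic equation s² + 8s + 4.3K_p = 0 gives ζ = 8/(2√(4.3K_p)).
Setting ζ = 0.5305: √(4.3K_p) = 8/(2·0.5305) = 7.54, so K_p = 56.85/4.3 = 13.2.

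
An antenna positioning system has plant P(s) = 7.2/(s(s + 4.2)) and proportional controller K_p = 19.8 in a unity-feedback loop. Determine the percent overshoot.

57%

The closed-loop denominator s² + 4.2s + 142.6 gives ω_n = √142.6 = 11.94 and ζ = 4.2/(2ω_n) = 0.1759.
%OS = 100·exp(−πζ/√(1−ζ²)) = 100·exp(−π·0.1759/√0.9691) = 57%.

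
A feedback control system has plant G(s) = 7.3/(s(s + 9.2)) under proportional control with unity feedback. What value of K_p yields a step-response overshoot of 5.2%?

K_p = 6.17

From %OS = 100·exp(−πζ/√(1−ζ²)) = 5.2%, ζ = −ln(0.052)/√(π²+ln²(0.052)) = 0.6853.
Characteristic equation s² + 9.2s + 7.3K_p = 0 gives ζ = 9.2/(2√(7.3K_p)).
Setting ζ = 0.6853: √(7.3K_p) = 9.2/(2·0.6853) = 6.712, so K_p = 45.05/7.3 = 6.17.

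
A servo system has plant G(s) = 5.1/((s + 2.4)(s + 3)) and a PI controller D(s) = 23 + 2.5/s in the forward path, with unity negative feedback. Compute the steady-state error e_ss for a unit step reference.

0

The open loop D(s)G(s) has a pole at the origin (type 1), so the static position error constant is infinite and e_ss = 1/(1+∞) = 0.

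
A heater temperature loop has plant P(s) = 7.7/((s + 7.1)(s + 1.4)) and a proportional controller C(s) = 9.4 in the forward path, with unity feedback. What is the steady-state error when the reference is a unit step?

The loop is type 0. Static position error constant K_pos = C(0)·P(0) = 9.4·0.7746 = 7.282.
Steady-state error to a unit step: e_ss = 1/(1+K_pos) = 1/8.282 = 0.121.

0.121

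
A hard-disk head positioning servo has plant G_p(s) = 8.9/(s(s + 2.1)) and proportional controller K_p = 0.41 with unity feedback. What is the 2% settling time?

T_s ≈ 3.81 s

Closed-loop characteristic equation: s² + 2.1s + 3.649 = 0, so ω_n = 1.91 rad/s and ζ = 2.1/(2·1.91) = 0.5497.
2% settling time T_s ≈ 4/(ζω_n) = 4/1.05 = 3.81 s.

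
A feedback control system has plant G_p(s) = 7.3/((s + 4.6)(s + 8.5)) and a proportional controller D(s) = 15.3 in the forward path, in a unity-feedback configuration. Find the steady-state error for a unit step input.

The loop is type 0. Static position error constant K_pos = D(0)·G_p(0) = 15.3·0.1867 = 2.857.
Steady-state error to a unit step: e_ss = 1/(1+K_pos) = 1/3.857 = 0.259.

0.259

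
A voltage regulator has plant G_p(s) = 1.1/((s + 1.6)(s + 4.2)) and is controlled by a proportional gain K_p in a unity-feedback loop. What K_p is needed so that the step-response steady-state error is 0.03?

The loop is type 0, so e_ss(step) = 1/(1 + K_pos) with K_pos = K_p·G_p(0).
G_p(0) = 0.1637. Require 1/(1 + K_p·0.1637) = 0.03, so 1 + 0.1637·K_p = 33.33.
K_p = (33.33 − 1)/0.1637 = 198.

K_p = 198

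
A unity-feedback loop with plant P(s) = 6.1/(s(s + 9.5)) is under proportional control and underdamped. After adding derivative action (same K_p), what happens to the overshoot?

decrease

With PD the characteristic equation becomes s² + (a + K·K_d)s + K·K_p = 0; the damping term grows, ζ rises, overshoot falls.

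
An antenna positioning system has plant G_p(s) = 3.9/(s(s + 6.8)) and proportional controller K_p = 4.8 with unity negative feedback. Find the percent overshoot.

1.85%

The closed-loop denominator s² + 6.8s + 18.72 gives ω_n = √18.72 = 4.327 and ζ = 6.8/(2ω_n) = 0.7858.
%OS = 100·exp(−πζ/√(1−ζ²)) = 100·exp(−π·0.7858/√0.3825) = 1.85%.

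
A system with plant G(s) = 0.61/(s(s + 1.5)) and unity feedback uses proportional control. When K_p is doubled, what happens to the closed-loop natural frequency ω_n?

ω_n = √(0.61·K_p), which grows with K_p.

increase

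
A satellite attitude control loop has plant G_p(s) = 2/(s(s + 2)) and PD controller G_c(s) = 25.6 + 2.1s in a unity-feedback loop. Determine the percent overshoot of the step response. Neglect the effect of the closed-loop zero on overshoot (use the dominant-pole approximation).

22.1%

Forward path: (25.6 + 2.1s)·2/(s(s+2)). The closed-loop characteristic equation is s² + (2 + 2·2.1)s + 2·25.6 = 0.
That is s² + 6.2s + 51.2 = 0, so ω_n = 7.155 rad/s and ζ = 6.2/(2·7.155) = 0.4332.
%OS = 100·exp(−πζ/√(1−ζ²)) = 22.1%.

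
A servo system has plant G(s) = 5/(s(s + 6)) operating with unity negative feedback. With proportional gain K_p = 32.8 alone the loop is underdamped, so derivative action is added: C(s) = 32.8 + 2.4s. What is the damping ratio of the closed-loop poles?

ζ = 0.703

Forward path: (32.8 + 2.4s)·5/(s(s+6)). The closed-loop characteristic equation is s² + (6 + 5·2.4)s + 5·32.8 = 0.
That is s² + 18s + 164 = 0, so ω_n = 12.81 rad/s and ζ = 18/(2·12.81) = 0.7028.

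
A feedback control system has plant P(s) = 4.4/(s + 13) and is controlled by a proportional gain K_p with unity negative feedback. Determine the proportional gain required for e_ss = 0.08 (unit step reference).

Steady-state error for a unit step on this type-0 loop is 1/(1 + K_p·P(0)).
P(0) = 0.3385. Require 1/(1 + K_p·0.3385) = 0.08, so 1 + 0.3385·K_p = 12.5.
K_p = (12.5 − 1)/0.3385 = 34.

K_p = 34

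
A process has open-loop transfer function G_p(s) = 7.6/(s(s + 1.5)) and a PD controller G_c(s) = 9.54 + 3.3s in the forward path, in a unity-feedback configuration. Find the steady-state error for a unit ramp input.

The loop has one pole at the origin (type 1). Velocity error constant K_v = lim_{s→0} s·G_c(s)G_p(s) = 9.54·7.6/1.5 = 48.34.
Steady-state error to a unit ramp: e_ss = 1/K_v = 0.0207.

0.0207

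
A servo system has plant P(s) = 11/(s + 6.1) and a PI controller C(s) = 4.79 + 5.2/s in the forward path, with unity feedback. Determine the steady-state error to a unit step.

0

The open loop C(s)P(s) has a pole at the origin (type 1), so the static position error constant is infinite and e_ss = 1/(1+∞) = 0.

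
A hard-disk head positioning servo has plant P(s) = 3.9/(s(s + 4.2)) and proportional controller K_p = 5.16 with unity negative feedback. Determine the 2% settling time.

Closed-loop characteristic equation: s² + 4.2s + 20.12 = 0, so ω_n = 4.486 rad/s and ζ = 4.2/(2·4.486) = 0.4681.
2% settling time T_s ≈ 4/(ζω_n) = 4/2.1 = 1.9 s.

T_s ≈ 1.9 s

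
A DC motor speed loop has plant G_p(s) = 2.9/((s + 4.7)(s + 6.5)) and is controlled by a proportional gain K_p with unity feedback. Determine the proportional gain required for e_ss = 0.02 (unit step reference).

For a type-0 loop with proportional control, e_ss = 1/(1 + K_p·G_p(0)).
G_p(0) = 0.09493. Require 1/(1 + K_p·0.09493) = 0.02, so 1 + 0.09493·K_p = 50.
K_p = (50 − 1)/0.09493 = 516.

K_p = 516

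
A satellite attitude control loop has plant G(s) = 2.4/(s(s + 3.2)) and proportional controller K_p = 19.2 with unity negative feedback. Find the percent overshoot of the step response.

46.7%

From 1 + K_pG(s) = 0: s² + 3.2s + 46.08 = 0 ⇒ ω_n = 6.788, ζ = 0.2357.
%OS = 100·exp(−πζ/√(1−ζ²)) = 100·exp(−π·0.2357/√0.9444) = 46.7%.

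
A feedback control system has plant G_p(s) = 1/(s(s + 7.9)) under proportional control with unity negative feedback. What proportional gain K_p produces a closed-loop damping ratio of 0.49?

Closed-loop characteristic equation: s² + 7.9s + K_p·1 = 0.
So ω_n = √(1K_p) and 2ζω_n = 7.9, giving ζ = 7.9/(2√(1K_p)).
Setting ζ = 0.49: √(1K_p) = 7.9/(2·0.49) = 8.061, so K_p = 64.98/1 = 65.

K_p = 65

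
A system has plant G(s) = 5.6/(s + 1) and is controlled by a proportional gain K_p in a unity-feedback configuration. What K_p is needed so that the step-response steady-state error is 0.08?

For a type-0 loop with proportional control, e_ss = 1/(1 + K_p·G(0)).
G(0) = 5.6. Require 1/(1 + K_p·5.6) = 0.08, so 1 + 5.6·K_p = 12.5.
K_p = (12.5 − 1)/5.6 = 2.05.

K_p = 2.05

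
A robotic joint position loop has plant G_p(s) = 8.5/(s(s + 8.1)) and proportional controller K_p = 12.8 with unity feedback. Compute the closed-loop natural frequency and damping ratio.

ω_n = 10.4 rad/s, ζ = 0.388

1 + K_p·G_p(s) = 0 gives s² + 8.1s + 108.8 = 0.
Matching s² + 2ζω_n s + ω_n²: ω_n = √108.8 = 10.43 rad/s and 2ζω_n = 8.1, so ζ = 8.1/(2·10.43) = 0.388.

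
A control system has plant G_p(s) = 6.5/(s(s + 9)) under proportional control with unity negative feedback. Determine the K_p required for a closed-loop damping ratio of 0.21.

K_p = 70.6

Closed-loop characteristic equation: s² + 9s + K_p·6.5 = 0.
So ω_n = √(6.5K_p) and 2ζω_n = 9, giving ζ = 9/(2√(6.5K_p)).
Setting ζ = 0.21: √(6.5K_p) = 9/(2·0.21) = 21.43, so K_p = 459.2/6.5 = 70.6.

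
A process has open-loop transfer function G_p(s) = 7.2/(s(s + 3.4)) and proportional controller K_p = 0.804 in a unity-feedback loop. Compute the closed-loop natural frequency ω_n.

The closed-loop denominator is s(s+3.4) + 0.804·7.2 = s² + 3.4s + 5.789.
Matching s² + 2ζω_n s + ω_n²: ω_n = √5.789 = 2.406 rad/s and 2ζω_n = 3.4, so ζ = 3.4/(2·2.406) = 0.707.

ω_n = 2.41 rad/s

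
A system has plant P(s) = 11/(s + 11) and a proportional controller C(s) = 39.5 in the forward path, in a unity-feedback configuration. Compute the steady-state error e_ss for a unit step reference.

The loop is type 0. Static position error constant K_pos = C(0)·P(0) = 39.5·1 = 39.5.
Steady-state error to a unit step: e_ss = 1/(1+K_pos) = 1/40.5 = 0.0247.

0.0247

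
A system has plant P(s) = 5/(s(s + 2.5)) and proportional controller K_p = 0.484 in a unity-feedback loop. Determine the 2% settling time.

T_s ≈ 3.2 s

From 1 + K_pP(s) = 0: s² + 2.5s + 2.42 = 0 ⇒ ω_n = 1.556, ζ = 0.8035.
2% settling time T_s ≈ 4/(ζω_n) = 4/1.25 = 3.2 s.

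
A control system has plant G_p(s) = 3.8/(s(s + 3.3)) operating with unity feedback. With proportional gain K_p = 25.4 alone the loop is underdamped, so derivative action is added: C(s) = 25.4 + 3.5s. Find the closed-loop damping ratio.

ζ = 0.845

Forward path: (25.4 + 3.5s)·3.8/(s(s+3.3)). The closed-loop characteristic equation is s² + (3.3 + 3.8·3.5)s + 3.8·25.4 = 0.
That is s² + 16.6s + 96.52 = 0, so ω_n = 9.824 rad/s and ζ = 16.6/(2·9.824) = 0.8448.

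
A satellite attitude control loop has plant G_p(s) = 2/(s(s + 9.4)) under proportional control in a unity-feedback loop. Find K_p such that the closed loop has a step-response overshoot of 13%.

From %OS = 100·exp(−πζ/√(1−ζ²)) = 13%, ζ = −ln(0.13)/√(π²+ln²(0.13)) = 0.5446.
Characteristic equation s² + 9.4s + 2K_p = 0 gives ζ = 9.4/(2√(2K_p)).
Setting ζ = 0.5446: √(2K_p) = 9.4/(2·0.5446) = 8.629, so K_p = 74.47/2 = 37.2.

K_p = 37.2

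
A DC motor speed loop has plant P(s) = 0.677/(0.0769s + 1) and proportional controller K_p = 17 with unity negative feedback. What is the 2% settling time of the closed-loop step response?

T_s ≈ 0.0246 s

Closed loop: T(s) = K_p·P/(1+K_p·P) = 11.51/(0.0769s + 1 + 11.51), with pole at s = −(1 + 11.51)/0.0769 = −162.7.
τ = 1/162.7 = 0.006148 s, so 2% settling time ≈ 4τ = 0.0246 s.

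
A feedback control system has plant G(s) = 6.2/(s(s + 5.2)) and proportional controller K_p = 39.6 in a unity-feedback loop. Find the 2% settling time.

T_s ≈ 1.54 s

From 1 + K_pG(s) = 0: s² + 5.2s + 245.5 = 0 ⇒ ω_n = 15.67, ζ = 0.1659.
2% settling time T_s ≈ 4/(ζω_n) = 4/2.6 = 1.54 s.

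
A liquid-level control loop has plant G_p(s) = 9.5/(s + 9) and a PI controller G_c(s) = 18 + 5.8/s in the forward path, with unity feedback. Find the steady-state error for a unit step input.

The open loop G_c(s)G_p(s) has a pole at the origin (type 1), so the static position error constant is infinite and e_ss = 1/(1+∞) = 0.

0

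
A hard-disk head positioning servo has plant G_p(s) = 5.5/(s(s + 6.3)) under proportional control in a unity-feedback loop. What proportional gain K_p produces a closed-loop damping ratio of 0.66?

Closed-loop characteristic equation: s² + 6.3s + K_p·5.5 = 0.
So ω_n = √(5.5K_p) and 2ζω_n = 6.3, giving ζ = 6.3/(2√(5.5K_p)).
Setting ζ = 0.66: √(5.5K_p) = 6.3/(2·0.66) = 4.773, so K_p = 22.78/5.5 = 4.14.

K_p = 4.14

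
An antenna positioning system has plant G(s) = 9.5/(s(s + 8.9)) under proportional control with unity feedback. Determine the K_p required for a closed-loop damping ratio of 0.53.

K_p = 7.42

Closed-loop characteristic equation: s² + 8.9s + K_p·9.5 = 0.
So ω_n = √(9.5K_p) and 2ζω_n = 8.9, giving ζ = 8.9/(2√(9.5K_p)).
Setting ζ = 0.53: √(9.5K_p) = 8.9/(2·0.53) = 8.396, so K_p = 70.5/9.5 = 7.42.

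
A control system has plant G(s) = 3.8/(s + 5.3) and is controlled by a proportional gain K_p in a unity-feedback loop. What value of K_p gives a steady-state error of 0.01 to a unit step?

For a type-0 loop with proportional control, e_ss = 1/(1 + K_p·G(0)).
G(0) = 0.717. Require 1/(1 + K_p·0.717) = 0.01, so 1 + 0.717·K_p = 100.
K_p = (100 − 1)/0.717 = 138.

K_p = 138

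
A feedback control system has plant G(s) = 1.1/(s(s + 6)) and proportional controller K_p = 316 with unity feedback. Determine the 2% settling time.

The closed-loop denominator s² + 6s + 347.6 gives ω_n = √347.6 = 18.64 and ζ = 6/(2ω_n) = 0.1609.
2% settling time T_s ≈ 4/(ζω_n) = 4/3 = 1.33 s.

T_s ≈ 1.33 s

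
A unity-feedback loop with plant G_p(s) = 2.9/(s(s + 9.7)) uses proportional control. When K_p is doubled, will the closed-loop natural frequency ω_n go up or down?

ω_n = √(2.9·K_p), which grows with K_p.

increase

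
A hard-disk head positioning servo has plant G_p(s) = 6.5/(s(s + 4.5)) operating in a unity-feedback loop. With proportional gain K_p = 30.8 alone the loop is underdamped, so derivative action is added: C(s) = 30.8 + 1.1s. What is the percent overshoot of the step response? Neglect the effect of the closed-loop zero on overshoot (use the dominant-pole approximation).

24.2%

Forward path: (30.8 + 1.1s)·6.5/(s(s+4.5)). The closed-loop characteristic equation is s² + (4.5 + 6.5·1.1)s + 6.5·30.8 = 0.
That is s² + 11.65s + 200.2 = 0, so ω_n = 14.15 rad/s and ζ = 11.65/(2·14.15) = 0.4117.
%OS = 100·exp(−πζ/√(1−ζ²)) = 24.2%.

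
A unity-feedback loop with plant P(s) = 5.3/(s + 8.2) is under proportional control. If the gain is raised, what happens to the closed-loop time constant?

The closed-loop bandwidth 8.2+K_p·5.3 grows with K_p, so τ shrinks.

decrease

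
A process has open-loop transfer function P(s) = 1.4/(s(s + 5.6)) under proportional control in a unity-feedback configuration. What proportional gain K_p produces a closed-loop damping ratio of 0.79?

K_p = 8.97

Closed-loop characteristic equation: s² + 5.6s + K_p·1.4 = 0.
So ω_n = √(1.4K_p) and 2ζω_n = 5.6, giving ζ = 5.6/(2√(1.4K_p)).
Setting ζ = 0.79: √(1.4K_p) = 5.6/(2·0.79) = 3.544, so K_p = 12.56/1.4 = 8.97.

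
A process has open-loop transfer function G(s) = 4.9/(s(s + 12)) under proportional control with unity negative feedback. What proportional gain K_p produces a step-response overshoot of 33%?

K_p = 66.3

From %OS = 100·exp(−πζ/√(1−ζ²)) = 33%, ζ = −ln(0.33)/√(π²+ln²(0.33)) = 0.3328.
Characteristic equation s² + 12s + 4.9K_p = 0 gives ζ = 12/(2√(4.9K_p)).
Setting ζ = 0.3328: √(4.9K_p) = 12/(2·0.3328) = 18.03, so K_p = 325.1/4.9 = 66.3.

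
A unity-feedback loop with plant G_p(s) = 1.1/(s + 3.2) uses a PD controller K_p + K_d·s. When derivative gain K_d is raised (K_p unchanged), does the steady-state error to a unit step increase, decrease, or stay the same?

unchanged

K_d affects only the transient (the s-coefficient); the DC loop gain, and hence e_ss, depends only on K_p.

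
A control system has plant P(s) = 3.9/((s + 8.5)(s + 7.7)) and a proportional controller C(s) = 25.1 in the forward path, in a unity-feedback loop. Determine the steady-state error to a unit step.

0.401

The loop is type 0. Static position error constant K_pos = C(0)·P(0) = 25.1·0.05959 = 1.496.
Steady-state error to a unit step: e_ss = 1/(1+K_pos) = 1/2.496 = 0.401.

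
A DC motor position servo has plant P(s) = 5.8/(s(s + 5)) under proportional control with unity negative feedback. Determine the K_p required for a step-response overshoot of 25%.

K_p = 6.61

From %OS = 100·exp(−πζ/√(1−ζ²)) = 25%, ζ = −ln(0.25)/√(π²+ln²(0.25)) = 0.4037.
Characteristic equation s² + 5s + 5.8K_p = 0 gives ζ = 5/(2√(5.8K_p)).
Setting ζ = 0.4037: √(5.8K_p) = 5/(2·0.4037) = 6.193, so K_p = 38.35/5.8 = 6.61.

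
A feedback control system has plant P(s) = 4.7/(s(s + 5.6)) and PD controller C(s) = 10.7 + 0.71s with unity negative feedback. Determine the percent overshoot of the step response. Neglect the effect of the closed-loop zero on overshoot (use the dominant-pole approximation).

Forward path: (10.7 + 0.71s)·4.7/(s(s+5.6)). The closed-loop characteristic equation is s² + (5.6 + 4.7·0.71)s + 4.7·10.7 = 0.
That is s² + 8.937s + 50.29 = 0, so ω_n = 7.092 rad/s and ζ = 8.937/(2·7.092) = 0.6301.
%OS = 100·exp(−πζ/√(1−ζ²)) = 7.81%.

7.81%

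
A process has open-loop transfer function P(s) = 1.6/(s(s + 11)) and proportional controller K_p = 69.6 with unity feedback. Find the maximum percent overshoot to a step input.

14.7%

From 1 + K_pP(s) = 0: s² + 11s + 111.4 = 0 ⇒ ω_n = 10.55, ζ = 0.5212.
%OS = 100·exp(−πζ/√(1−ζ²)) = 100·exp(−π·0.5212/√0.7284) = 14.7%.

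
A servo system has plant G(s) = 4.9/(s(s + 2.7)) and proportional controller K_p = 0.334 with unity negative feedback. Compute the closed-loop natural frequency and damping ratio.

With unity feedback the closed-loop characteristic equation is s² + 2.7s + 0.334·4.9 = s² + 2.7s + 1.637 = 0.
So ω_n² = 1.637 ⇒ ω_n = 1.279 rad/s, and ζ = 2.7/(2ω_n) = 1.06.

ω_n = 1.28 rad/s, ζ = 1.06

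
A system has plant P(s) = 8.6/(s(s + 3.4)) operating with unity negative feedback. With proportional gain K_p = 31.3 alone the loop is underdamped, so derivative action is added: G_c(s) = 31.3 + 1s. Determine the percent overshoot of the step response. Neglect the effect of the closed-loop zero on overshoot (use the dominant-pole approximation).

Forward path: (31.3 + 1s)·8.6/(s(s+3.4)). The closed-loop characteristic equation is s² + (3.4 + 8.6·1)s + 8.6·31.3 = 0.
That is s² + 12s + 269.2 = 0, so ω_n = 16.41 rad/s and ζ = 12/(2·16.41) = 0.3657.
%OS = 100·exp(−πζ/√(1−ζ²)) = 29.1%.

29.1%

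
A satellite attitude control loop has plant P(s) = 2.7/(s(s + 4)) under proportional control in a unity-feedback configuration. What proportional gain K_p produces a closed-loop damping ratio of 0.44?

Closed-loop characteristic equation: s² + 4s + K_p·2.7 = 0.
So ω_n = √(2.7K_p) and 2ζω_n = 4, giving ζ = 4/(2√(2.7K_p)).
Setting ζ = 0.44: √(2.7K_p) = 4/(2·0.44) = 4.545, so K_p = 20.66/2.7 = 7.65.

K_p = 7.65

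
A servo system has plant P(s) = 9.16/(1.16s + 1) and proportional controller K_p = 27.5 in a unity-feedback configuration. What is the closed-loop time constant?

τ = 0.00459 s

Closed loop: T(s) = K_p·P/(1+K_p·P) = 251.9/(1.16s + 1 + 251.9), with pole at s = −(1 + 251.9)/1.16 = −218.
Closed-loop time constant τ = 1/218 = 0.00459 s.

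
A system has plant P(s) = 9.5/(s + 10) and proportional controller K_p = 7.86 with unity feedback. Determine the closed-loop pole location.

Closed-loop transfer function: T(s) = K_p·P(s)/(1 + K_p·P(s)) = 74.67/(s + 10 + 74.67) = 74.67/(s + 84.67).
The closed-loop pole is at s = −84.67.

s = -84.67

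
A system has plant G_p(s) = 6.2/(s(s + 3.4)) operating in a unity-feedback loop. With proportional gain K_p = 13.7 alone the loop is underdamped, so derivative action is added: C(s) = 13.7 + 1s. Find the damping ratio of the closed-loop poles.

ζ = 0.521

Forward path: (13.7 + 1s)·6.2/(s(s+3.4)). The closed-loop characteristic equation is s² + (3.4 + 6.2·1)s + 6.2·13.7 = 0.
That is s² + 9.6s + 84.94 = 0, so ω_n = 9.216 rad/s and ζ = 9.6/(2·9.216) = 0.5208.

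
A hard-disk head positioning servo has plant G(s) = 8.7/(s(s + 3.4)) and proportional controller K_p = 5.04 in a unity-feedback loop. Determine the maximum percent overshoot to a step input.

The closed-loop denominator s² + 3.4s + 43.85 gives ω_n = √43.85 = 6.622 and ζ = 3.4/(2ω_n) = 0.2567.
%OS = 100·exp(−πζ/√(1−ζ²)) = 100·exp(−π·0.2567/√0.9341) = 43.4%.

43.4%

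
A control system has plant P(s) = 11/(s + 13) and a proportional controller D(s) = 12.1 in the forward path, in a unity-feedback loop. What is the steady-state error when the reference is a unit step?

0.089

The loop is type 0. Static position error constant K_pos = D(0)·P(0) = 12.1·0.8462 = 10.24.
Steady-state error to a unit step: e_ss = 1/(1+K_pos) = 1/11.24 = 0.089.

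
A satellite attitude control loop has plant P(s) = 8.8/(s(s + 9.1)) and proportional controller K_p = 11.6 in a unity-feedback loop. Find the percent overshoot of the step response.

The closed-loop denominator s² + 9.1s + 102.1 gives ω_n = √102.1 = 10.1 and ζ = 9.1/(2ω_n) = 0.4503.
%OS = 100·exp(−πζ/√(1−ζ²)) = 100·exp(−π·0.4503/√0.7972) = 20.5%.

20.5%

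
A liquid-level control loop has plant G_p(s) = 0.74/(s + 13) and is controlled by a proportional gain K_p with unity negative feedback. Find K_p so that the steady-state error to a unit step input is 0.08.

K_p = 202

The loop is type 0, so e_ss(step) = 1/(1 + K_pos) with K_pos = K_p·G_p(0).
G_p(0) = 0.05692. Require 1/(1 + K_p·0.05692) = 0.08, so 1 + 0.05692·K_p = 12.5.
K_p = (12.5 − 1)/0.05692 = 202.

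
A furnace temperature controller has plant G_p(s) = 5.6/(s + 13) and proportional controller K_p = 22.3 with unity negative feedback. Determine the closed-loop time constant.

Closed-loop transfer function: T(s) = K_p·G_p(s)/(1 + K_p·G_p(s)) = 124.9/(s + 13 + 124.9) = 124.9/(s + 137.9).
Time constant τ = 1/137.9 = 0.00725 s.

τ = 0.00725 s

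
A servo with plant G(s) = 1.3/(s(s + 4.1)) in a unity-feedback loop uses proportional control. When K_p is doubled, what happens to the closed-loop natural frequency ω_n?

increase

ω_n = √(1.3·K_p), which grows with K_p.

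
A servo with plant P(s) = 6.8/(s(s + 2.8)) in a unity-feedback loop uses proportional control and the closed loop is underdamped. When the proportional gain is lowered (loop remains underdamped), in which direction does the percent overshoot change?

ζ = 2.8/(2√(6.8K_p)) rises as K_p falls; higher damping means less overshoot.

decrease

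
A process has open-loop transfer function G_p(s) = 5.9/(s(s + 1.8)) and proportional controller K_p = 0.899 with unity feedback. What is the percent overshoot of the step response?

26.3%

Closed-loop characteristic equation: s² + 1.8s + 5.304 = 0, so ω_n = 2.303 rad/s and ζ = 1.8/(2·2.303) = 0.3908.
%OS = 100·exp(−πζ/√(1−ζ²)) = 100·exp(−π·0.3908/√0.8473) = 26.3%.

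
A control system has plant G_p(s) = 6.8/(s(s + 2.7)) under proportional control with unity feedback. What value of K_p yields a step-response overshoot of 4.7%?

K_p = 0.551

From %OS = 100·exp(−πζ/√(1−ζ²)) = 4.7%, ζ = −ln(0.047)/√(π²+ln²(0.047)) = 0.6975.
Characteristic equation s² + 2.7s + 6.8K_p = 0 gives ζ = 2.7/(2√(6.8K_p)).
Setting ζ = 0.6975: √(6.8K_p) = 2.7/(2·0.6975) = 1.936, so K_p = 3.746/6.8 = 0.551.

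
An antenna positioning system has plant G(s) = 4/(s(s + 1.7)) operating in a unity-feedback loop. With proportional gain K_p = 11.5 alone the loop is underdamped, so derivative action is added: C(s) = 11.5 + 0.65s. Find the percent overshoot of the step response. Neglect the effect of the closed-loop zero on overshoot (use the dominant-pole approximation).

Forward path: (11.5 + 0.65s)·4/(s(s+1.7)). The closed-loop characteristic equation is s² + (1.7 + 4·0.65)s + 4·11.5 = 0.
That is s² + 4.3s + 46 = 0, so ω_n = 6.782 rad/s and ζ = 4.3/(2·6.782) = 0.317.
%OS = 100·exp(−πζ/√(1−ζ²)) = 35%.

35%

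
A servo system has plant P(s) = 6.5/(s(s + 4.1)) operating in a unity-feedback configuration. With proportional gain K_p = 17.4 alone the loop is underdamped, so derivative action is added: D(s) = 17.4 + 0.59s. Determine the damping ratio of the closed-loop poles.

ζ = 0.373

Forward path: (17.4 + 0.59s)·6.5/(s(s+4.1)). The closed-loop characteristic equation is s² + (4.1 + 6.5·0.59)s + 6.5·17.4 = 0.
That is s² + 7.935s + 113.1 = 0, so ω_n = 10.63 rad/s and ζ = 7.935/(2·10.63) = 0.3731.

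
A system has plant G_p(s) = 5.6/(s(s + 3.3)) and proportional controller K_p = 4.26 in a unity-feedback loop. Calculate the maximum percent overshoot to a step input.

From 1 + K_pG_p(s) = 0: s² + 3.3s + 23.86 = 0 ⇒ ω_n = 4.884, ζ = 0.3378.
%OS = 100·exp(−πζ/√(1−ζ²)) = 100·exp(−π·0.3378/√0.8859) = 32.4%.

32.4%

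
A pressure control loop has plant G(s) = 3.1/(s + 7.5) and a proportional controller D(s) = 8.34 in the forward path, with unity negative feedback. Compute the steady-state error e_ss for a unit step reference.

0.225

The loop is type 0. Static position error constant K_pos = D(0)·G(0) = 8.34·0.4133 = 3.447.
Steady-state error to a unit step: e_ss = 1/(1+K_pos) = 1/4.447 = 0.225.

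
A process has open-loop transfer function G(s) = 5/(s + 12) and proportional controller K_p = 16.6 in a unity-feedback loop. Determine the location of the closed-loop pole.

s = -95

Closed-loop transfer function: T(s) = K_p·G(s)/(1 + K_p·G(s)) = 83/(s + 12 + 83) = 83/(s + 95).
The closed-loop pole is at s = −95.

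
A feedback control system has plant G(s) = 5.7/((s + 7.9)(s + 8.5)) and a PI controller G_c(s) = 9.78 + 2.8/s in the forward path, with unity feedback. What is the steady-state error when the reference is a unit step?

The open loop G_c(s)G(s) has a pole at the origin (type 1), so the static position error constant is infinite and e_ss = 1/(1+∞) = 0.

0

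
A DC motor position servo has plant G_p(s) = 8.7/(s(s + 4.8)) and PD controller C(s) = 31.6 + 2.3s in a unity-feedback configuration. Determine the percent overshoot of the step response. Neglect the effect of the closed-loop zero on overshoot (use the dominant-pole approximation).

Forward path: (31.6 + 2.3s)·8.7/(s(s+4.8)). The closed-loop characteristic equation is s² + (4.8 + 8.7·2.3)s + 8.7·31.6 = 0.
That is s² + 24.81s + 274.9 = 0, so ω_n = 16.58 rad/s and ζ = 24.81/(2·16.58) = 0.7482.
%OS = 100·exp(−πζ/√(1−ζ²)) = 2.89%.

2.89%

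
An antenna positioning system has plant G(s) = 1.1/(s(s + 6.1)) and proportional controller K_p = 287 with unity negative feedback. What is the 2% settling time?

T_s ≈ 1.31 s

Closed-loop characteristic equation: s² + 6.1s + 315.7 = 0, so ω_n = 17.77 rad/s and ζ = 6.1/(2·17.77) = 0.1717.
2% settling time T_s ≈ 4/(ζω_n) = 4/3.05 = 1.31 s.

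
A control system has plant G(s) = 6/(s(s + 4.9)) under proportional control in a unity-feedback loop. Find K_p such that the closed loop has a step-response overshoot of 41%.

K_p = 13.4

From %OS = 100·exp(−πζ/√(1−ζ²)) = 41%, ζ = −ln(0.41)/√(π²+ln²(0.41)) = 0.273.
Characteristic equation s² + 4.9s + 6K_p = 0 gives ζ = 4.9/(2√(6K_p)).
Setting ζ = 0.273: √(6K_p) = 4.9/(2·0.273) = 8.974, so K_p = 80.53/6 = 13.4.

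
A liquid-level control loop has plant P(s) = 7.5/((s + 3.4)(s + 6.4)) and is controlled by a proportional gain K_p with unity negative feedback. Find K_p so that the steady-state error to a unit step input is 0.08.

For a type-0 loop with proportional control, e_ss = 1/(1 + K_p·P(0)).
P(0) = 0.3447. Require 1/(1 + K_p·0.3447) = 0.08, so 1 + 0.3447·K_p = 12.5.
K_p = (12.5 − 1)/0.3447 = 33.4.

K_p = 33.4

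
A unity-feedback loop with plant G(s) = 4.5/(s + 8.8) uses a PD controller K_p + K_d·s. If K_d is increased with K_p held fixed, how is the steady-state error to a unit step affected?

unchanged

At s = 0 the derivative term contributes nothing: C(0) = K_p regardless of K_d, so K_pos = K_p·G(0) and e_ss are unchanged.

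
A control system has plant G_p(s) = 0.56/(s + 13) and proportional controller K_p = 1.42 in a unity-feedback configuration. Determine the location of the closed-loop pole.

s = -13.8

Closed-loop transfer function: T(s) = K_p·G_p(s)/(1 + K_p·G_p(s)) = 0.7952/(s + 13 + 0.7952) = 0.7952/(s + 13.8).
The closed-loop pole is at s = −13.8.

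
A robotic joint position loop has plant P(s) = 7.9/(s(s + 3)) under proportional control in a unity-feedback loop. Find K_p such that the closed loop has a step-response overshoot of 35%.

K_p = 2.84

From %OS = 100·exp(−πζ/√(1−ζ²)) = 35%, ζ = −ln(0.35)/√(π²+ln²(0.35)) = 0.3169.
Characteristic equation s² + 3s + 7.9K_p = 0 gives ζ = 3/(2√(7.9K_p)).
Setting ζ = 0.3169: √(7.9K_p) = 3/(2·0.3169) = 4.733, so K_p = 22.4/7.9 = 2.84.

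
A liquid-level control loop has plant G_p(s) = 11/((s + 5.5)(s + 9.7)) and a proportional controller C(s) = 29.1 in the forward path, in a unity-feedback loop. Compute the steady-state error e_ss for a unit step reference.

The loop is type 0. Static position error constant K_pos = C(0)·G_p(0) = 29.1·0.2062 = 6.
Steady-state error to a unit step: e_ss = 1/(1+K_pos) = 1/7 = 0.143.

0.143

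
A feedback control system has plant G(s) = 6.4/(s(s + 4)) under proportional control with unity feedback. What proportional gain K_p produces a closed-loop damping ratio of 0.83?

K_p = 0.907

Closed-loop characteristic equation: s² + 4s + K_p·6.4 = 0.
So ω_n = √(6.4K_p) and 2ζω_n = 4, giving ζ = 4/(2√(6.4K_p)).
Setting ζ = 0.83: √(6.4K_p) = 4/(2·0.83) = 2.41, so K_p = 5.806/6.4 = 0.907.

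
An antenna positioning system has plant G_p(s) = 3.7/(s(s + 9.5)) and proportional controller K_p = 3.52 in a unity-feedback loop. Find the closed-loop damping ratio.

ζ = 1.32

The closed-loop denominator is s(s+9.5) + 3.52·3.7 = s² + 9.5s + 13.02.
So ω_n² = 13.02 ⇒ ω_n = 3.609 rad/s, and ζ = 9.5/(2ω_n) = 1.32.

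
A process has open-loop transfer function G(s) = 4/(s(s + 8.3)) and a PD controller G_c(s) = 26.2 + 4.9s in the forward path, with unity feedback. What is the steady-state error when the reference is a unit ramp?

The loop has one pole at the origin (type 1). Velocity error constant K_v = lim_{s→0} s·G_c(s)G(s) = 26.2·4/8.3 = 12.63.
Steady-state error to a unit ramp: e_ss = 1/K_v = 0.0792.

0.0792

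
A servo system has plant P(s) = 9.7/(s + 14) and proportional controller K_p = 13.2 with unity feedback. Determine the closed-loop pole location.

Closed-loop transfer function: T(s) = K_p·P(s)/(1 + K_p·P(s)) = 128/(s + 14 + 128) = 128/(s + 142).
The closed-loop pole is at s = −142.

s = -142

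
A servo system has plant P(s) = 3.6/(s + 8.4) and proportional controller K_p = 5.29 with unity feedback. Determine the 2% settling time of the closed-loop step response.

Closed-loop transfer function: T(s) = K_p·P(s)/(1 + K_p·P(s)) = 19.04/(s + 8.4 + 19.04) = 19.04/(s + 27.44).
Time constant τ = 1/27.44 = 0.03644 s, so the 2% settling time is about 4τ = 0.146 s.

T_s ≈ 0.146 s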